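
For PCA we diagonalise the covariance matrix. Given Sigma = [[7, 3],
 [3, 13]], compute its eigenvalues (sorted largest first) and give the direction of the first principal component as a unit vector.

Step 1 — characteristic polynomial of 2×2 Sigma:
  det(Sigma - λI) = λ² - trace · λ + det = 0.
  trace = 7 + 13 = 20, det = 7·13 - (3)² = 82.
Step 2 — discriminant:
  Δ = trace² - 4·det = 400 - 328 = 72.
Step 3 — eigenvalues:
  λ = (trace ± √Δ)/2 = (20 ± 8.4853)/2,
  λ_1 = 14.2426,  λ_2 = 5.7574.

Step 4 — unit eigenvector for λ_1: solve (Sigma - λ_1 I)v = 0. First row:
  (7 - 14.2426)·v_x + (3)·v_y = 0, i.e. (-7.2426)·v_x + (3)·v_y = 0,
  so v ∝ (b, λ_1 - a) = (3, 7.2426) = u.
  ||u|| = √((3)² + (7.2426)²) = √(61.4558) ≈ 7.8394,
  v_1 = u/||u|| ≈ (0.3827, 0.9239) (||v_1|| = 1).

λ_1 = 14.2426,  λ_2 = 5.7574;  v_1 ≈ (0.3827, 0.9239)


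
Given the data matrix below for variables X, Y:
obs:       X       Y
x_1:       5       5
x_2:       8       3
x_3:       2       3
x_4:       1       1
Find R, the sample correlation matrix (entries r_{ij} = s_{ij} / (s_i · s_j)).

Step 1 — column means:
  mean(X) = (5 + 8 + 2 + 1) / 4 = 16/4 = 4
  mean(Y) = (5 + 3 + 3 + 1) / 4 = 12/4 = 3

Step 2 — sample variances and covariances s[i,j] = (1/(n-1)) · Σ_k (x_{k,i} - mean_i) · (x_{k,j} - mean_j), with n-1 = 3:
  s[X,X] = ((1)·(1) + (4)·(4) + (-2)·(-2) + (-3)·(-3)) / 3 = 30/3 = 10
  s[X,Y] = ((1)·(2) + (4)·(0) + (-2)·(0) + (-3)·(-2)) / 3 = 8/3 = 2.6667
  s[Y,Y] = ((2)·(2) + (0)·(0) + (0)·(0) + (-2)·(-2)) / 3 = 8/3 = 2.6667
  Sample standard deviations s_i = √(s[i,i]):
  s(X) = √(10) = 3.1623
  s(Y) = √(2.6667) = 1.633

Step 3 — r_{ij} = s_{ij} / (s_i · s_j):
  r[X,X] = 1 (diagonal).
  r[X,Y] = 2.6667 / (3.1623 · 1.633) = 2.6667 / 5.164 = 0.5164
  r[Y,Y] = 1 (diagonal).

R is symmetric with unit diagonal. Assembling:

R = [[1, 0.5164],
 [0.5164, 1]]


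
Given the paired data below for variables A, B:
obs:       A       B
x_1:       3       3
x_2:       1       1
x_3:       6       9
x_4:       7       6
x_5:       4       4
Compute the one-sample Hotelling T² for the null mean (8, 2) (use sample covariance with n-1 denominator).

Step 1 — sample mean vector:
  mean(A) = (3 + 1 + 6 + 7 + 4) / 5 = 21/5 = 4.2
  mean(B) = (3 + 1 + 9 + 6 + 4) / 5 = 23/5 = 4.6
  x̄ = (4.2, 4.6),  deviation x̄ - mu_0 = (4.2, 4.6) - (8, 2) = (-3.8, 2.6).

Step 2 — sample covariance matrix, S[i,j] = (1/(n-1)) · Σ_k (x_{k,i} - mean_i) · (x_{k,j} - mean_j), divisor n-1 = 4:
  S[A,A] = ((-1.2)·(-1.2) + (-3.2)·(-3.2) + (1.8)·(1.8) + (2.8)·(2.8) + (-0.2)·(-0.2)) / 4 = 22.8/4 = 5.7
  S[A,B] = ((-1.2)·(-1.6) + (-3.2)·(-3.6) + (1.8)·(4.4) + (2.8)·(1.4) + (-0.2)·(-0.6)) / 4 = 25.4/4 = 6.35
  S[B,B] = ((-1.6)·(-1.6) + (-3.6)·(-3.6) + (4.4)·(4.4) + (1.4)·(1.4) + (-0.6)·(-0.6)) / 4 = 37.2/4 = 9.3
  S = [[5.7, 6.35],
 [6.35, 9.3]].

Step 3 — invert S. det(S) = 5.7·9.3 - (6.35)² = 12.6875.
  S^{-1} = (1/det) · [[d, -b], [-b, a]] = [[0.733, -0.5005],
 [-0.5005, 0.4493]].

Step 4 — quadratic form (x̄ - mu_0)^T · S^{-1} · (x̄ - mu_0):
  S^{-1} · (x̄ - mu_0) = (-4.0867, 3.07),
  (x̄ - mu_0)^T · [...] = (-3.8)·(-4.0867) + (2.6)·(3.07) = 23.5113.

Step 5 — scale by n: T² = 5 · 23.5113 = 117.5567.

T² ≈ 117.5567


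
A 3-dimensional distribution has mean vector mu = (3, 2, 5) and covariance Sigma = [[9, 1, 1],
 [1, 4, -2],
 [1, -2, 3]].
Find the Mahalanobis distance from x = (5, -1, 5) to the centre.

Step 1 — centre the observation: (x - mu) = (2, -3, 0).

Step 2 — invert Sigma (cofactor / det for 3×3, or solve directly):
  Sigma^{-1} = [[0.1311, -0.082, -0.0984],
 [-0.082, 0.4262, 0.3115],
 [-0.0984, 0.3115, 0.5738]].

Step 3 — form the quadratic (x - mu)^T · Sigma^{-1} · (x - mu):
  Sigma^{-1} · (x - mu) = (0.5082, -1.4426, -1.1311).
  (x - mu)^T · [Sigma^{-1} · (x - mu)] = (2)·(0.5082) + (-3)·(-1.4426) + (0)·(-1.1311) = 5.3443.

Step 4 — take square root: d = √(5.3443) ≈ 2.3118.

d(x, mu) = √(5.3443) ≈ 2.3118


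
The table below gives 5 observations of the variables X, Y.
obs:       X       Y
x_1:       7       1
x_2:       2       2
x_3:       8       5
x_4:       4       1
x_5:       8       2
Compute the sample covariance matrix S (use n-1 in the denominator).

Step 1 — column means:
  mean(X) = (7 + 2 + 8 + 4 + 8) / 5 = 29/5 = 5.8
  mean(Y) = (1 + 2 + 5 + 1 + 2) / 5 = 11/5 = 2.2

Step 2 — sample covariance S[i,j] = (1/(n-1)) · Σ_k (x_{k,i} - mean_i) · (x_{k,j} - mean_j), with n-1 = 4.
  S[X,X] = ((1.2)·(1.2) + (-3.8)·(-3.8) + (2.2)·(2.2) + (-1.8)·(-1.8) + (2.2)·(2.2)) / 4 = 28.8/4 = 7.2
  S[X,Y] = ((1.2)·(-1.2) + (-3.8)·(-0.2) + (2.2)·(2.8) + (-1.8)·(-1.2) + (2.2)·(-0.2)) / 4 = 7.2/4 = 1.8
  S[Y,Y] = ((-1.2)·(-1.2) + (-0.2)·(-0.2) + (2.8)·(2.8) + (-1.2)·(-1.2) + (-0.2)·(-0.2)) / 4 = 10.8/4 = 2.7

S is symmetric (S[j,i] = S[i,j]). Assembling:

S = [[7.2, 1.8],
 [1.8, 2.7]]


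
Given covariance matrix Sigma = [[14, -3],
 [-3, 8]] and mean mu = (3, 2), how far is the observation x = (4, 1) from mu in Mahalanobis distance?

Step 1 — centre the observation: (x - mu) = (1, -1).

Step 2 — invert Sigma. det(Sigma) = 14·8 - (-3)² = 103.
  Sigma^{-1} = (1/det) · [[d, -b], [-b, a]] = [[0.0777, 0.0291],
 [0.0291, 0.1359]].

Step 3 — form the quadratic (x - mu)^T · Sigma^{-1} · (x - mu):
  Sigma^{-1} · (x - mu) = (0.0485, -0.1068).
  (x - mu)^T · [Sigma^{-1} · (x - mu)] = (1)·(0.0485) + (-1)·(-0.1068) = 0.1553.

Step 4 — take square root: d = √(0.1553) ≈ 0.3941.

d(x, mu) = √(0.1553) ≈ 0.3941


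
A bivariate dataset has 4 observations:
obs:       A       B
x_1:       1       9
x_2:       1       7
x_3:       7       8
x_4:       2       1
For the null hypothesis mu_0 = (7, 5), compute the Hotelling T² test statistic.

Step 1 — sample mean vector:
  mean(A) = (1 + 1 + 7 + 2) / 4 = 11/4 = 2.75
  mean(B) = (9 + 7 + 8 + 1) / 4 = 25/4 = 6.25
  x̄ = (2.75, 6.25),  deviation x̄ - mu_0 = (2.75, 6.25) - (7, 5) = (-4.25, 1.25).

Step 2 — sample covariance matrix, S[i,j] = (1/(n-1)) · Σ_k (x_{k,i} - mean_i) · (x_{k,j} - mean_j), divisor n-1 = 3:
  S[A,A] = ((-1.75)·(-1.75) + (-1.75)·(-1.75) + (4.25)·(4.25) + (-0.75)·(-0.75)) / 3 = 24.75/3 = 8.25
  S[A,B] = ((-1.75)·(2.75) + (-1.75)·(0.75) + (4.25)·(1.75) + (-0.75)·(-5.25)) / 3 = 5.25/3 = 1.75
  S[B,B] = ((2.75)·(2.75) + (0.75)·(0.75) + (1.75)·(1.75) + (-5.25)·(-5.25)) / 3 = 38.75/3 = 12.9167
  S = [[8.25, 1.75],
 [1.75, 12.9167]].

Step 3 — invert S. det(S) = 8.25·12.9167 - (1.75)² = 103.5.
  S^{-1} = (1/det) · [[d, -b], [-b, a]] = [[0.1248, -0.0169],
 [-0.0169, 0.0797]].

Step 4 — quadratic form (x̄ - mu_0)^T · S^{-1} · (x̄ - mu_0):
  S^{-1} · (x̄ - mu_0) = (-0.5515, 0.1715),
  (x̄ - mu_0)^T · [...] = (-4.25)·(-0.5515) + (1.25)·(0.1715) = 2.5584.

Step 5 — scale by n: T² = 4 · 2.5584 = 10.2335.

T² ≈ 10.2335


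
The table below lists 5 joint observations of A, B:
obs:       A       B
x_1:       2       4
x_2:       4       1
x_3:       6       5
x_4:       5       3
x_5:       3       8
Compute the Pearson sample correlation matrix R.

Step 1 — column means:
  mean(A) = (2 + 4 + 6 + 5 + 3) / 5 = 20/5 = 4
  mean(B) = (4 + 1 + 5 + 3 + 8) / 5 = 21/5 = 4.2

Step 2 — sample variances and covariances s[i,j] = (1/(n-1)) · Σ_k (x_{k,i} - mean_i) · (x_{k,j} - mean_j), with n-1 = 4:
  s[A,A] = ((-2)·(-2) + (0)·(0) + (2)·(2) + (1)·(1) + (-1)·(-1)) / 4 = 10/4 = 2.5
  s[A,B] = ((-2)·(-0.2) + (0)·(-3.2) + (2)·(0.8) + (1)·(-1.2) + (-1)·(3.8)) / 4 = -3/4 = -0.75
  s[B,B] = ((-0.2)·(-0.2) + (-3.2)·(-3.2) + (0.8)·(0.8) + (-1.2)·(-1.2) + (3.8)·(3.8)) / 4 = 26.8/4 = 6.7
  Sample standard deviations s_i = √(s[i,i]):
  s(A) = √(2.5) = 1.5811
  s(B) = √(6.7) = 2.5884

Step 3 — r_{ij} = s_{ij} / (s_i · s_j):
  r[A,A] = 1 (diagonal).
  r[A,B] = -0.75 / (1.5811 · 2.5884) = -0.75 / 4.0927 = -0.1833
  r[B,B] = 1 (diagonal).

R is symmetric with unit diagonal. Assembling:

R = [[1, -0.1833],
 [-0.1833, 1]]


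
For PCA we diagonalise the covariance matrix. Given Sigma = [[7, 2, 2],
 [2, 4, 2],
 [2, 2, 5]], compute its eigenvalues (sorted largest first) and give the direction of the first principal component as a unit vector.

Step 1 — characteristic polynomial p(λ) = det(λI - Sigma) = λ³ - tr·λ² + c_1·λ - det, where tr = trace, c_1 = sum of the principal 2×2 minors, det = det(Sigma):
  tr = 7 + 4 + 5 = 16,
  c_1 = (7·4 - (2)²) + (7·5 - (2)²) + (4·5 - (2)²) = 24 + 31 + 16 = 71,
  det = 7·(4·5 - (2)²) - (2)·((2)·5 - (2)·(2)) + (2)·((2)·(2) - 4·(2)) = 7·(16) - (2)·(6) + (2)·(-4) = 92.
  So p(λ) = λ³ - 16λ² + 71λ - 92.
Step 2 — look for an integer root (rational root theorem: any rational root is an integer divisor of 92). Testing λ = 4:
  p(4) = 64 - 256 + 284 - 92 = 0  ✓
  Dividing out (λ - 4): p(λ) = (λ - 4)(λ² - 12λ + 23).
Step 3 — remaining eigenvalues from the quadratic λ² - 12λ + 23 = 0:
  Δ = 12² - 4·23 = 144 - 92 = 52,  λ = (12 ± √52)/2 = (12 ± 7.2111)/2 ≈ 9.6056 or 2.3944.
  Sorted: λ_1 = 9.6056,  λ_2 = 4,  λ_3 = 2.3944  (check: sum = 16 = tr ✓).

Step 4 — unit eigenvector for λ_1 ≈ 9.6056: v spans the null space of (Sigma - λ_1 I), whose rows are
  r_1 = (-2.6056, 2, 2),  r_2 = (2, -5.6056, 2),  r_3 = (2, 2, -4.6056).
  v is orthogonal to every row, so take v ∝ r_1 × r_2 = ((2)·(2) - (2)·(-5.6056), (2)·(2) - (-2.6056)·(2), (-2.6056)·(-5.6056) - (2)·(2)) ≈ (15.2111, 9.2111, 10.6056).
  Let u = (15.2111, 9.2111, 10.6056).
  ||u|| = √((15.2111)² + (9.2111)² + (10.6056)²) = √(428.6998) ≈ 20.7051,  v_1 = u/||u|| ≈ (0.7347, 0.4449, 0.5122) (||v_1|| = 1).

λ_1 = 9.6056,  λ_2 = 4,  λ_3 = 2.3944;  v_1 ≈ (0.7347, 0.4449, 0.5122)


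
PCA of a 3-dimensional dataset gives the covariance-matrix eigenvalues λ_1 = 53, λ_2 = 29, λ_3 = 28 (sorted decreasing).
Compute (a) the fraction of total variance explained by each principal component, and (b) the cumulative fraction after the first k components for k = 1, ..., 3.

Step 1 — total variance = trace(Sigma) = Σ λ_i = 53 + 29 + 28 = 110.

Step 2 — fraction explained by component i = λ_i / Σ λ:
  PC1: 53/110 = 0.4818
  PC2: 29/110 = 0.2636
  PC3: 28/110 = 0.2545

Step 3 — cumulative fraction after k components = (λ_1 + ... + λ_k) / Σ λ:
  k = 1: 53/110 = 0.4818
  k = 2: (53 + 29)/110 = 82/110 = 0.7455
  k = 3: (53 + 29 + 28)/110 = 110/110 = 1

Summary (fraction, with percent):

explained: PC1 0.4818 (48.18%), PC2 0.2636 (26.36%), PC3 0.2545 (25.45%);  cumulative: 0.4818, 0.7455, 1


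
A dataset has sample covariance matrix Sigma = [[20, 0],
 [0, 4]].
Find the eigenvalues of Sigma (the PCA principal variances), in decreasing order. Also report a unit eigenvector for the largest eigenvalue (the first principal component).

Step 1 — characteristic polynomial of 2×2 Sigma:
  det(Sigma - λI) = λ² - trace · λ + det = 0.
  trace = 20 + 4 = 24, det = 20·4 - (0)² = 80.
Step 2 — discriminant:
  Δ = trace² - 4·det = 576 - 320 = 256.
Step 3 — eigenvalues:
  λ = (trace ± √Δ)/2 = (24 ± 16)/2,
  λ_1 = 20,  λ_2 = 4.

Step 4 — unit eigenvector for λ_1: Sigma is diagonal, so its eigenvectors are the coordinate axes. λ_1 = 20 is the diagonal entry on the first coordinate axis, hence
  v_1 = (1, 0) (||v_1|| = 1).

λ_1 = 20,  λ_2 = 4;  v_1 ≈ (1, 0)


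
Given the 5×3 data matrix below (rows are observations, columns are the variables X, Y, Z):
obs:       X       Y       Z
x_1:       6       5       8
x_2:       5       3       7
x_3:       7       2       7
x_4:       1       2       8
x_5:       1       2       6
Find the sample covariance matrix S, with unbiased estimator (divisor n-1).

Step 1 — column means:
  mean(X) = (6 + 5 + 7 + 1 + 1) / 5 = 20/5 = 4
  mean(Y) = (5 + 3 + 2 + 2 + 2) / 5 = 14/5 = 2.8
  mean(Z) = (8 + 7 + 7 + 8 + 6) / 5 = 36/5 = 7.2

Step 2 — sample covariance S[i,j] = (1/(n-1)) · Σ_k (x_{k,i} - mean_i) · (x_{k,j} - mean_j), with n-1 = 4.
  S[X,X] = ((2)·(2) + (1)·(1) + (3)·(3) + (-3)·(-3) + (-3)·(-3)) / 4 = 32/4 = 8
  S[X,Y] = ((2)·(2.2) + (1)·(0.2) + (3)·(-0.8) + (-3)·(-0.8) + (-3)·(-0.8)) / 4 = 7/4 = 1.75
  S[X,Z] = ((2)·(0.8) + (1)·(-0.2) + (3)·(-0.2) + (-3)·(0.8) + (-3)·(-1.2)) / 4 = 2/4 = 0.5
  S[Y,Y] = ((2.2)·(2.2) + (0.2)·(0.2) + (-0.8)·(-0.8) + (-0.8)·(-0.8) + (-0.8)·(-0.8)) / 4 = 6.8/4 = 1.7
  S[Y,Z] = ((2.2)·(0.8) + (0.2)·(-0.2) + (-0.8)·(-0.2) + (-0.8)·(0.8) + (-0.8)·(-1.2)) / 4 = 2.2/4 = 0.55
  S[Z,Z] = ((0.8)·(0.8) + (-0.2)·(-0.2) + (-0.2)·(-0.2) + (0.8)·(0.8) + (-1.2)·(-1.2)) / 4 = 2.8/4 = 0.7

S is symmetric (S[j,i] = S[i,j]). Assembling:

S = [[8, 1.75, 0.5],
 [1.75, 1.7, 0.55],
 [0.5, 0.55, 0.7]]


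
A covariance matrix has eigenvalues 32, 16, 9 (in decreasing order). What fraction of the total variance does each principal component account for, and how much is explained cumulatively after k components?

Step 1 — total variance = trace(Sigma) = Σ λ_i = 32 + 16 + 9 = 57.

Step 2 — fraction explained by component i = λ_i / Σ λ:
  PC1: 32/57 = 0.5614
  PC2: 16/57 = 0.2807
  PC3: 9/57 = 0.1579

Step 3 — cumulative fraction after k components = (λ_1 + ... + λ_k) / Σ λ:
  k = 1: 32/57 = 0.5614
  k = 2: (32 + 16)/57 = 48/57 = 0.8421
  k = 3: (32 + 16 + 9)/57 = 57/57 = 1

Summary (fraction, with percent):

explained: PC1 0.5614 (56.14%), PC2 0.2807 (28.07%), PC3 0.1579 (15.79%);  cumulative: 0.5614, 0.8421, 1


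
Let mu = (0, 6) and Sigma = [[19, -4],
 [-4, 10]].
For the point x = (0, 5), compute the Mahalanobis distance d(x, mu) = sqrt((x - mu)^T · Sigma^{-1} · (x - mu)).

Step 1 — centre the observation: (x - mu) = (0, -1).

Step 2 — invert Sigma. det(Sigma) = 19·10 - (-4)² = 174.
  Sigma^{-1} = (1/det) · [[d, -b], [-b, a]] = [[0.0575, 0.023],
 [0.023, 0.1092]].

Step 3 — form the quadratic (x - mu)^T · Sigma^{-1} · (x - mu):
  Sigma^{-1} · (x - mu) = (-0.023, -0.1092).
  (x - mu)^T · [Sigma^{-1} · (x - mu)] = (0)·(-0.023) + (-1)·(-0.1092) = 0.1092.

Step 4 — take square root: d = √(0.1092) ≈ 0.3304.

d(x, mu) = √(0.1092) ≈ 0.3304


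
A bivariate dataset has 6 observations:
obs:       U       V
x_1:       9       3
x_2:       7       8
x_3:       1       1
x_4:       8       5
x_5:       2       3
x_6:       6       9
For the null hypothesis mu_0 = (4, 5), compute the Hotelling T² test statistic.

Step 1 — sample mean vector:
  mean(U) = (9 + 7 + 1 + 8 + 2 + 6) / 6 = 33/6 = 5.5
  mean(V) = (3 + 8 + 1 + 5 + 3 + 9) / 6 = 29/6 = 4.8333
  x̄ = (5.5, 4.8333),  deviation x̄ - mu_0 = (5.5, 4.8333) - (4, 5) = (1.5, -0.1667).

Step 2 — sample covariance matrix, S[i,j] = (1/(n-1)) · Σ_k (x_{k,i} - mean_i) · (x_{k,j} - mean_j), divisor n-1 = 5:
  S[U,U] = ((3.5)·(3.5) + (1.5)·(1.5) + (-4.5)·(-4.5) + (2.5)·(2.5) + (-3.5)·(-3.5) + (0.5)·(0.5)) / 5 = 53.5/5 = 10.7
  S[U,V] = ((3.5)·(-1.8333) + (1.5)·(3.1667) + (-4.5)·(-3.8333) + (2.5)·(0.1667) + (-3.5)·(-1.8333) + (0.5)·(4.1667)) / 5 = 24.5/5 = 4.9
  S[V,V] = ((-1.8333)·(-1.8333) + (3.1667)·(3.1667) + (-3.8333)·(-3.8333) + (0.1667)·(0.1667) + (-1.8333)·(-1.8333) + (4.1667)·(4.1667)) / 5 = 48.8333/5 = 9.7667
  S = [[10.7, 4.9],
 [4.9, 9.7667]].

Step 3 — invert S. det(S) = 10.7·9.7667 - (4.9)² = 80.4933.
  S^{-1} = (1/det) · [[d, -b], [-b, a]] = [[0.1213, -0.0609],
 [-0.0609, 0.1329]].

Step 4 — quadratic form (x̄ - mu_0)^T · S^{-1} · (x̄ - mu_0):
  S^{-1} · (x̄ - mu_0) = (0.1921, -0.1135),
  (x̄ - mu_0)^T · [...] = (1.5)·(0.1921) + (-0.1667)·(-0.1135) = 0.3071.

Step 5 — scale by n: T² = 6 · 0.3071 = 1.8428.

T² ≈ 1.8428


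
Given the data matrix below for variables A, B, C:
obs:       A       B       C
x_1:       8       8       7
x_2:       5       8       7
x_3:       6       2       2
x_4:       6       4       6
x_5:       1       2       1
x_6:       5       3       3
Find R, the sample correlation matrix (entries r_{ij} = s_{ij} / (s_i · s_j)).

Step 1 — column means:
  mean(A) = (8 + 5 + 6 + 6 + 1 + 5) / 6 = 31/6 = 5.1667
  mean(B) = (8 + 8 + 2 + 4 + 2 + 3) / 6 = 27/6 = 4.5
  mean(C) = (7 + 7 + 2 + 6 + 1 + 3) / 6 = 26/6 = 4.3333

Step 2 — sample variances and covariances s[i,j] = (1/(n-1)) · Σ_k (x_{k,i} - mean_i) · (x_{k,j} - mean_j), with n-1 = 5:
  s[A,A] = ((2.8333)·(2.8333) + (-0.1667)·(-0.1667) + (0.8333)·(0.8333) + (0.8333)·(0.8333) + (-4.1667)·(-4.1667) + (-0.1667)·(-0.1667)) / 5 = 26.8333/5 = 5.3667
  s[A,B] = ((2.8333)·(3.5) + (-0.1667)·(3.5) + (0.8333)·(-2.5) + (0.8333)·(-0.5) + (-4.1667)·(-2.5) + (-0.1667)·(-1.5)) / 5 = 17.5/5 = 3.5
  s[A,C] = ((2.8333)·(2.6667) + (-0.1667)·(2.6667) + (0.8333)·(-2.3333) + (0.8333)·(1.6667) + (-4.1667)·(-3.3333) + (-0.1667)·(-1.3333)) / 5 = 20.6667/5 = 4.1333
  s[B,B] = ((3.5)·(3.5) + (3.5)·(3.5) + (-2.5)·(-2.5) + (-0.5)·(-0.5) + (-2.5)·(-2.5) + (-1.5)·(-1.5)) / 5 = 39.5/5 = 7.9
  s[B,C] = ((3.5)·(2.6667) + (3.5)·(2.6667) + (-2.5)·(-2.3333) + (-0.5)·(1.6667) + (-2.5)·(-3.3333) + (-1.5)·(-1.3333)) / 5 = 34/5 = 6.8
  s[C,C] = ((2.6667)·(2.6667) + (2.6667)·(2.6667) + (-2.3333)·(-2.3333) + (1.6667)·(1.6667) + (-3.3333)·(-3.3333) + (-1.3333)·(-1.3333)) / 5 = 35.3333/5 = 7.0667
  Sample standard deviations s_i = √(s[i,i]):
  s(A) = √(5.3667) = 2.3166
  s(B) = √(7.9) = 2.8107
  s(C) = √(7.0667) = 2.6583

Step 3 — r_{ij} = s_{ij} / (s_i · s_j):
  r[A,A] = 1 (diagonal).
  r[A,B] = 3.5 / (2.3166 · 2.8107) = 3.5 / 6.5113 = 0.5375
  r[A,C] = 4.1333 / (2.3166 · 2.6583) = 4.1333 / 6.1583 = 0.6712
  r[B,B] = 1 (diagonal).
  r[B,C] = 6.8 / (2.8107 · 2.6583) = 6.8 / 7.4717 = 0.9101
  r[C,C] = 1 (diagonal).

R is symmetric with unit diagonal. Assembling:

R = [[1, 0.5375, 0.6712],
 [0.5375, 1, 0.9101],
 [0.6712, 0.9101, 1]]


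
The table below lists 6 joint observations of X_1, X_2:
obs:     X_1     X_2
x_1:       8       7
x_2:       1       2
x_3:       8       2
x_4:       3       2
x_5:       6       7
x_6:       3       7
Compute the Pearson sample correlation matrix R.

Step 1 — column means:
  mean(X_1) = (8 + 1 + 8 + 3 + 6 + 3) / 6 = 29/6 = 4.8333
  mean(X_2) = (7 + 2 + 2 + 2 + 7 + 7) / 6 = 27/6 = 4.5

Step 2 — sample variances and covariances s[i,j] = (1/(n-1)) · Σ_k (x_{k,i} - mean_i) · (x_{k,j} - mean_j), with n-1 = 5:
  s[X_1,X_1] = ((3.1667)·(3.1667) + (-3.8333)·(-3.8333) + (3.1667)·(3.1667) + (-1.8333)·(-1.8333) + (1.1667)·(1.1667) + (-1.8333)·(-1.8333)) / 5 = 42.8333/5 = 8.5667
  s[X_1,X_2] = ((3.1667)·(2.5) + (-3.8333)·(-2.5) + (3.1667)·(-2.5) + (-1.8333)·(-2.5) + (1.1667)·(2.5) + (-1.8333)·(2.5)) / 5 = 12.5/5 = 2.5
  s[X_2,X_2] = ((2.5)·(2.5) + (-2.5)·(-2.5) + (-2.5)·(-2.5) + (-2.5)·(-2.5) + (2.5)·(2.5) + (2.5)·(2.5)) / 5 = 37.5/5 = 7.5
  Sample standard deviations s_i = √(s[i,i]):
  s(X_1) = √(8.5667) = 2.9269
  s(X_2) = √(7.5) = 2.7386

Step 3 — r_{ij} = s_{ij} / (s_i · s_j):
  r[X_1,X_1] = 1 (diagonal).
  r[X_1,X_2] = 2.5 / (2.9269 · 2.7386) = 2.5 / 8.0156 = 0.3119
  r[X_2,X_2] = 1 (diagonal).

R is symmetric with unit diagonal. Assembling:

R = [[1, 0.3119],
 [0.3119, 1]]


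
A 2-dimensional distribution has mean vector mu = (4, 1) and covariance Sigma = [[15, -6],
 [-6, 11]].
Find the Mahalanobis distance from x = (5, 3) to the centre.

Step 1 — centre the observation: (x - mu) = (1, 2).

Step 2 — invert Sigma. det(Sigma) = 15·11 - (-6)² = 129.
  Sigma^{-1} = (1/det) · [[d, -b], [-b, a]] = [[0.0853, 0.0465],
 [0.0465, 0.1163]].

Step 3 — form the quadratic (x - mu)^T · Sigma^{-1} · (x - mu):
  Sigma^{-1} · (x - mu) = (0.1783, 0.2791).
  (x - mu)^T · [Sigma^{-1} · (x - mu)] = (1)·(0.1783) + (2)·(0.2791) = 0.7364.

Step 4 — take square root: d = √(0.7364) ≈ 0.8582.

d(x, mu) = √(0.7364) ≈ 0.8582


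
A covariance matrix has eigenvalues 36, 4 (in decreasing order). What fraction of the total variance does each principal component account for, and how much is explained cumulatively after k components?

Step 1 — total variance = trace(Sigma) = Σ λ_i = 36 + 4 = 40.

Step 2 — fraction explained by component i = λ_i / Σ λ:
  PC1: 36/40 = 0.9
  PC2: 4/40 = 0.1

Step 3 — cumulative fraction after k components = (λ_1 + ... + λ_k) / Σ λ:
  k = 1: 36/40 = 0.9
  k = 2: (36 + 4)/40 = 40/40 = 1

Summary (fraction, with percent):

explained: PC1 0.9 (90%), PC2 0.1 (10%);  cumulative: 0.9, 1


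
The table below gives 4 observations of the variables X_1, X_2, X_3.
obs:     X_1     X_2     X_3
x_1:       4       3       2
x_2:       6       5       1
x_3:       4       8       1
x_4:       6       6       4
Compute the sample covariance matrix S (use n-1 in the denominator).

Step 1 — column means:
  mean(X_1) = (4 + 6 + 4 + 6) / 4 = 20/4 = 5
  mean(X_2) = (3 + 5 + 8 + 6) / 4 = 22/4 = 5.5
  mean(X_3) = (2 + 1 + 1 + 4) / 4 = 8/4 = 2

Step 2 — sample covariance S[i,j] = (1/(n-1)) · Σ_k (x_{k,i} - mean_i) · (x_{k,j} - mean_j), with n-1 = 3.
  S[X_1,X_1] = ((-1)·(-1) + (1)·(1) + (-1)·(-1) + (1)·(1)) / 3 = 4/3 = 1.3333
  S[X_1,X_2] = ((-1)·(-2.5) + (1)·(-0.5) + (-1)·(2.5) + (1)·(0.5)) / 3 = 0/3 = 0
  S[X_1,X_3] = ((-1)·(0) + (1)·(-1) + (-1)·(-1) + (1)·(2)) / 3 = 2/3 = 0.6667
  S[X_2,X_2] = ((-2.5)·(-2.5) + (-0.5)·(-0.5) + (2.5)·(2.5) + (0.5)·(0.5)) / 3 = 13/3 = 4.3333
  S[X_2,X_3] = ((-2.5)·(0) + (-0.5)·(-1) + (2.5)·(-1) + (0.5)·(2)) / 3 = -1/3 = -0.3333
  S[X_3,X_3] = ((0)·(0) + (-1)·(-1) + (-1)·(-1) + (2)·(2)) / 3 = 6/3 = 2

S is symmetric (S[j,i] = S[i,j]). Assembling:

S = [[1.3333, 0, 0.6667],
 [0, 4.3333, -0.3333],
 [0.6667, -0.3333, 2]]


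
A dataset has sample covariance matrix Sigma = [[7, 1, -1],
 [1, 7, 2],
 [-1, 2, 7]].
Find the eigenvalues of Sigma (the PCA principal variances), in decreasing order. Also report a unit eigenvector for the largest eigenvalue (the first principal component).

Step 1 — characteristic polynomial p(λ) = det(λI - Sigma) = λ³ - tr·λ² + c_1·λ - det, where tr = trace, c_1 = sum of the principal 2×2 minors, det = det(Sigma):
  tr = 7 + 7 + 7 = 21,
  c_1 = (7·7 - (1)²) + (7·7 - (-1)²) + (7·7 - (2)²) = 48 + 48 + 45 = 141,
  det = 7·(7·7 - (2)²) - (1)·((1)·7 - (2)·(-1)) + (-1)·((1)·(2) - 7·(-1)) = 7·(45) - (1)·(9) + (-1)·(9) = 297.
  So p(λ) = λ³ - 21λ² + 141λ - 297.
Step 2 — look for an integer root (rational root theorem: any rational root is an integer divisor of 297). Testing λ = 9:
  p(9) = 729 - 1701 + 1269 - 297 = 0  ✓
  Dividing out (λ - 9): p(λ) = (λ - 9)(λ² - 12λ + 33).
Step 3 — remaining eigenvalues from the quadratic λ² - 12λ + 33 = 0:
  Δ = 12² - 4·33 = 144 - 132 = 12,  λ = (12 ± √12)/2 = (12 ± 3.4641)/2 ≈ 7.7321 or 4.2679.
  Sorted: λ_1 = 9,  λ_2 = 7.7321,  λ_3 = 4.2679  (check: sum = 21 = tr ✓).

Step 4 — unit eigenvector for λ_1 = 9: v spans the null space of (Sigma - λ_1 I), whose rows are
  r_1 = (-2, 1, -1),  r_2 = (1, -2, 2),  r_3 = (-1, 2, -2).
  v is orthogonal to every row, so take v ∝ r_1 × r_2 = ((1)·(2) - (-1)·(-2), (-1)·(1) - (-2)·(2), (-2)·(-2) - (1)·(1)) = (0, 3, 3).
  Rescale (divide by 3): u = (0, 1, 1).
  ||u|| = √((0)² + (1)² + (1)²) = √(2) ≈ 1.4142,  v_1 = u/||u|| ≈ (0, 0.7071, 0.7071) (||v_1|| = 1).

λ_1 = 9,  λ_2 = 7.7321,  λ_3 = 4.2679;  v_1 ≈ (0, 0.7071, 0.7071)


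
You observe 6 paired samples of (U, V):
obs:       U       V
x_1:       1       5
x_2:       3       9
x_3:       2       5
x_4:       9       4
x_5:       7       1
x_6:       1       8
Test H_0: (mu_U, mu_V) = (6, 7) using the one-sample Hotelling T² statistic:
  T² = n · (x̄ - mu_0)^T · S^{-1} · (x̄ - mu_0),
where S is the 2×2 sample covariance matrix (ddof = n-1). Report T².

Step 1 — sample mean vector:
  mean(U) = (1 + 3 + 2 + 9 + 7 + 1) / 6 = 23/6 = 3.8333
  mean(V) = (5 + 9 + 5 + 4 + 1 + 8) / 6 = 32/6 = 5.3333
  x̄ = (3.8333, 5.3333),  deviation x̄ - mu_0 = (3.8333, 5.3333) - (6, 7) = (-2.1667, -1.6667).

Step 2 — sample covariance matrix, S[i,j] = (1/(n-1)) · Σ_k (x_{k,i} - mean_i) · (x_{k,j} - mean_j), divisor n-1 = 5:
  S[U,U] = ((-2.8333)·(-2.8333) + (-0.8333)·(-0.8333) + (-1.8333)·(-1.8333) + (5.1667)·(5.1667) + (3.1667)·(3.1667) + (-2.8333)·(-2.8333)) / 5 = 56.8333/5 = 11.3667
  S[U,V] = ((-2.8333)·(-0.3333) + (-0.8333)·(3.6667) + (-1.8333)·(-0.3333) + (5.1667)·(-1.3333) + (3.1667)·(-4.3333) + (-2.8333)·(2.6667)) / 5 = -29.6667/5 = -5.9333
  S[V,V] = ((-0.3333)·(-0.3333) + (3.6667)·(3.6667) + (-0.3333)·(-0.3333) + (-1.3333)·(-1.3333) + (-4.3333)·(-4.3333) + (2.6667)·(2.6667)) / 5 = 41.3333/5 = 8.2667
  S = [[11.3667, -5.9333],
 [-5.9333, 8.2667]].

Step 3 — invert S. det(S) = 11.3667·8.2667 - (-5.9333)² = 58.76.
  S^{-1} = (1/det) · [[d, -b], [-b, a]] = [[0.1407, 0.101],
 [0.101, 0.1934]].

Step 4 — quadratic form (x̄ - mu_0)^T · S^{-1} · (x̄ - mu_0):
  S^{-1} · (x̄ - mu_0) = (-0.4731, -0.5412),
  (x̄ - mu_0)^T · [...] = (-2.1667)·(-0.4731) + (-1.6667)·(-0.5412) = 1.927.

Step 5 — scale by n: T² = 6 · 1.927 = 11.5623.

T² ≈ 11.5623


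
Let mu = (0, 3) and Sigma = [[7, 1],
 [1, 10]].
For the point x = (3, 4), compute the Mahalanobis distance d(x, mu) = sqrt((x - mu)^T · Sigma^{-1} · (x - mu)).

Step 1 — centre the observation: (x - mu) = (3, 1).

Step 2 — invert Sigma. det(Sigma) = 7·10 - (1)² = 69.
  Sigma^{-1} = (1/det) · [[d, -b], [-b, a]] = [[0.1449, -0.0145],
 [-0.0145, 0.1014]].

Step 3 — form the quadratic (x - mu)^T · Sigma^{-1} · (x - mu):
  Sigma^{-1} · (x - mu) = (0.4203, 0.058).
  (x - mu)^T · [Sigma^{-1} · (x - mu)] = (3)·(0.4203) + (1)·(0.058) = 1.3188.

Step 4 — take square root: d = √(1.3188) ≈ 1.1484.

d(x, mu) = √(1.3188) ≈ 1.1484


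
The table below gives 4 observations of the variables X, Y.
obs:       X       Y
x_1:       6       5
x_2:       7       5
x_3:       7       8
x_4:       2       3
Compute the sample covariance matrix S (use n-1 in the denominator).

Step 1 — column means:
  mean(X) = (6 + 7 + 7 + 2) / 4 = 22/4 = 5.5
  mean(Y) = (5 + 5 + 8 + 3) / 4 = 21/4 = 5.25

Step 2 — sample covariance S[i,j] = (1/(n-1)) · Σ_k (x_{k,i} - mean_i) · (x_{k,j} - mean_j), with n-1 = 3.
  S[X,X] = ((0.5)·(0.5) + (1.5)·(1.5) + (1.5)·(1.5) + (-3.5)·(-3.5)) / 3 = 17/3 = 5.6667
  S[X,Y] = ((0.5)·(-0.25) + (1.5)·(-0.25) + (1.5)·(2.75) + (-3.5)·(-2.25)) / 3 = 11.5/3 = 3.8333
  S[Y,Y] = ((-0.25)·(-0.25) + (-0.25)·(-0.25) + (2.75)·(2.75) + (-2.25)·(-2.25)) / 3 = 12.75/3 = 4.25

S is symmetric (S[j,i] = S[i,j]). Assembling:

S = [[5.6667, 3.8333],
 [3.8333, 4.25]]


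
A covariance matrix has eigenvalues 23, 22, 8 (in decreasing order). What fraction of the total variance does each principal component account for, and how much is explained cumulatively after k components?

Step 1 — total variance = trace(Sigma) = Σ λ_i = 23 + 22 + 8 = 53.

Step 2 — fraction explained by component i = λ_i / Σ λ:
  PC1: 23/53 = 0.434
  PC2: 22/53 = 0.4151
  PC3: 8/53 = 0.1509

Step 3 — cumulative fraction after k components = (λ_1 + ... + λ_k) / Σ λ:
  k = 1: 23/53 = 0.434
  k = 2: (23 + 22)/53 = 45/53 = 0.8491
  k = 3: (23 + 22 + 8)/53 = 53/53 = 1

Summary (fraction, with percent):

explained: PC1 0.434 (43.4%), PC2 0.4151 (41.51%), PC3 0.1509 (15.09%);  cumulative: 0.434, 0.8491, 1


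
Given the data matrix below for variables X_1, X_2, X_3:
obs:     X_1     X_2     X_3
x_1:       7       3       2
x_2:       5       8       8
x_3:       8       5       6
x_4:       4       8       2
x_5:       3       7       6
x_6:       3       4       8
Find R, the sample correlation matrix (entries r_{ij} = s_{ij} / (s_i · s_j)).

Step 1 — column means:
  mean(X_1) = (7 + 5 + 8 + 4 + 3 + 3) / 6 = 30/6 = 5
  mean(X_2) = (3 + 8 + 5 + 8 + 7 + 4) / 6 = 35/6 = 5.8333
  mean(X_3) = (2 + 8 + 6 + 2 + 6 + 8) / 6 = 32/6 = 5.3333

Step 2 — sample variances and covariances s[i,j] = (1/(n-1)) · Σ_k (x_{k,i} - mean_i) · (x_{k,j} - mean_j), with n-1 = 5:
  s[X_1,X_1] = ((2)·(2) + (0)·(0) + (3)·(3) + (-1)·(-1) + (-2)·(-2) + (-2)·(-2)) / 5 = 22/5 = 4.4
  s[X_1,X_2] = ((2)·(-2.8333) + (0)·(2.1667) + (3)·(-0.8333) + (-1)·(2.1667) + (-2)·(1.1667) + (-2)·(-1.8333)) / 5 = -9/5 = -1.8
  s[X_1,X_3] = ((2)·(-3.3333) + (0)·(2.6667) + (3)·(0.6667) + (-1)·(-3.3333) + (-2)·(0.6667) + (-2)·(2.6667)) / 5 = -8/5 = -1.6
  s[X_2,X_2] = ((-2.8333)·(-2.8333) + (2.1667)·(2.1667) + (-0.8333)·(-0.8333) + (2.1667)·(2.1667) + (1.1667)·(1.1667) + (-1.8333)·(-1.8333)) / 5 = 22.8333/5 = 4.5667
  s[X_2,X_3] = ((-2.8333)·(-3.3333) + (2.1667)·(2.6667) + (-0.8333)·(0.6667) + (2.1667)·(-3.3333) + (1.1667)·(0.6667) + (-1.8333)·(2.6667)) / 5 = 3.3333/5 = 0.6667
  s[X_3,X_3] = ((-3.3333)·(-3.3333) + (2.6667)·(2.6667) + (0.6667)·(0.6667) + (-3.3333)·(-3.3333) + (0.6667)·(0.6667) + (2.6667)·(2.6667)) / 5 = 37.3333/5 = 7.4667
  Sample standard deviations s_i = √(s[i,i]):
  s(X_1) = √(4.4) = 2.0976
  s(X_2) = √(4.5667) = 2.137
  s(X_3) = √(7.4667) = 2.7325

Step 3 — r_{ij} = s_{ij} / (s_i · s_j):
  r[X_1,X_1] = 1 (diagonal).
  r[X_1,X_2] = -1.8 / (2.0976 · 2.137) = -1.8 / 4.4826 = -0.4016
  r[X_1,X_3] = -1.6 / (2.0976 · 2.7325) = -1.6 / 5.7318 = -0.2791
  r[X_2,X_2] = 1 (diagonal).
  r[X_2,X_3] = 0.6667 / (2.137 · 2.7325) = 0.6667 / 5.8393 = 0.1142
  r[X_3,X_3] = 1 (diagonal).

R is symmetric with unit diagonal. Assembling:

R = [[1, -0.4016, -0.2791],
 [-0.4016, 1, 0.1142],
 [-0.2791, 0.1142, 1]]


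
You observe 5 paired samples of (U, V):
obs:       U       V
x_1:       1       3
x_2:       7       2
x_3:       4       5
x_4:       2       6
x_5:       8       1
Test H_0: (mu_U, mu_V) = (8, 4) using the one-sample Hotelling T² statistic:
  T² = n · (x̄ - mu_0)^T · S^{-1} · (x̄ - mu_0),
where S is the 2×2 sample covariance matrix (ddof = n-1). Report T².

Step 1 — sample mean vector:
  mean(U) = (1 + 7 + 4 + 2 + 8) / 5 = 22/5 = 4.4
  mean(V) = (3 + 2 + 5 + 6 + 1) / 5 = 17/5 = 3.4
  x̄ = (4.4, 3.4),  deviation x̄ - mu_0 = (4.4, 3.4) - (8, 4) = (-3.6, -0.6).

Step 2 — sample covariance matrix, S[i,j] = (1/(n-1)) · Σ_k (x_{k,i} - mean_i) · (x_{k,j} - mean_j), divisor n-1 = 4:
  S[U,U] = ((-3.4)·(-3.4) + (2.6)·(2.6) + (-0.4)·(-0.4) + (-2.4)·(-2.4) + (3.6)·(3.6)) / 4 = 37.2/4 = 9.3
  S[U,V] = ((-3.4)·(-0.4) + (2.6)·(-1.4) + (-0.4)·(1.6) + (-2.4)·(2.6) + (3.6)·(-2.4)) / 4 = -17.8/4 = -4.45
  S[V,V] = ((-0.4)·(-0.4) + (-1.4)·(-1.4) + (1.6)·(1.6) + (2.6)·(2.6) + (-2.4)·(-2.4)) / 4 = 17.2/4 = 4.3
  S = [[9.3, -4.45],
 [-4.45, 4.3]].

Step 3 — invert S. det(S) = 9.3·4.3 - (-4.45)² = 20.1875.
  S^{-1} = (1/det) · [[d, -b], [-b, a]] = [[0.213, 0.2204],
 [0.2204, 0.4607]].

Step 4 — quadratic form (x̄ - mu_0)^T · S^{-1} · (x̄ - mu_0):
  S^{-1} · (x̄ - mu_0) = (-0.8991, -1.07),
  (x̄ - mu_0)^T · [...] = (-3.6)·(-0.8991) + (-0.6)·(-1.07) = 3.8786.

Step 5 — scale by n: T² = 5 · 3.8786 = 19.3932.

T² ≈ 19.3932


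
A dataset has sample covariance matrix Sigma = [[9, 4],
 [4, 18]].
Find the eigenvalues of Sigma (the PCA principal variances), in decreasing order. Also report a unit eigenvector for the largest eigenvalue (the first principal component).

Step 1 — characteristic polynomial of 2×2 Sigma:
  det(Sigma - λI) = λ² - trace · λ + det = 0.
  trace = 9 + 18 = 27, det = 9·18 - (4)² = 146.
Step 2 — discriminant:
  Δ = trace² - 4·det = 729 - 584 = 145.
Step 3 — eigenvalues:
  λ = (trace ± √Δ)/2 = (27 ± 12.0416)/2,
  λ_1 = 19.5208,  λ_2 = 7.4792.

Step 4 — unit eigenvector for λ_1: solve (Sigma - λ_1 I)v = 0. First row:
  (9 - 19.5208)·v_x + (4)·v_y = 0, i.e. (-10.5208)·v_x + (4)·v_y = 0,
  so v ∝ (b, λ_1 - a) = (4, 10.5208) = u.
  ||u|| = √((4)² + (10.5208)²) = √(126.6872) ≈ 11.2555,
  v_1 = u/||u|| ≈ (0.3554, 0.9347) (||v_1|| = 1).

λ_1 = 19.5208,  λ_2 = 7.4792;  v_1 ≈ (0.3554, 0.9347)


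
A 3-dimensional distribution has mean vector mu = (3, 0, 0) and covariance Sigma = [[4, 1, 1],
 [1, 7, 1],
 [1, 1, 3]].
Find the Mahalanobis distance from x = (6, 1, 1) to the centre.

Step 1 — centre the observation: (x - mu) = (3, 1, 1).

Step 2 — invert Sigma (cofactor / det for 3×3, or solve directly):
  Sigma^{-1} = [[0.2778, -0.0278, -0.0833],
 [-0.0278, 0.1528, -0.0417],
 [-0.0833, -0.0417, 0.375]].

Step 3 — form the quadratic (x - mu)^T · Sigma^{-1} · (x - mu):
  Sigma^{-1} · (x - mu) = (0.7222, 0.0278, 0.0833).
  (x - mu)^T · [Sigma^{-1} · (x - mu)] = (3)·(0.7222) + (1)·(0.0278) + (1)·(0.0833) = 2.2778.

Step 4 — take square root: d = √(2.2778) ≈ 1.5092.

d(x, mu) = √(2.2778) ≈ 1.5092


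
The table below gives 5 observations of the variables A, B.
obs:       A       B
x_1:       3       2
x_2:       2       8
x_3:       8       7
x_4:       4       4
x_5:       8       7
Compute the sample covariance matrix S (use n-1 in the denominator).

Step 1 — column means:
  mean(A) = (3 + 2 + 8 + 4 + 8) / 5 = 25/5 = 5
  mean(B) = (2 + 8 + 7 + 4 + 7) / 5 = 28/5 = 5.6

Step 2 — sample covariance S[i,j] = (1/(n-1)) · Σ_k (x_{k,i} - mean_i) · (x_{k,j} - mean_j), with n-1 = 4.
  S[A,A] = ((-2)·(-2) + (-3)·(-3) + (3)·(3) + (-1)·(-1) + (3)·(3)) / 4 = 32/4 = 8
  S[A,B] = ((-2)·(-3.6) + (-3)·(2.4) + (3)·(1.4) + (-1)·(-1.6) + (3)·(1.4)) / 4 = 10/4 = 2.5
  S[B,B] = ((-3.6)·(-3.6) + (2.4)·(2.4) + (1.4)·(1.4) + (-1.6)·(-1.6) + (1.4)·(1.4)) / 4 = 25.2/4 = 6.3

S is symmetric (S[j,i] = S[i,j]). Assembling:

S = [[8, 2.5],
 [2.5, 6.3]]


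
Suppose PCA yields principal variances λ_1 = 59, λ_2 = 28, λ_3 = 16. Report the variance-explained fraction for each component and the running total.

Step 1 — total variance = trace(Sigma) = Σ λ_i = 59 + 28 + 16 = 103.

Step 2 — fraction explained by component i = λ_i / Σ λ:
  PC1: 59/103 = 0.5728
  PC2: 28/103 = 0.2718
  PC3: 16/103 = 0.1553

Step 3 — cumulative fraction after k components = (λ_1 + ... + λ_k) / Σ λ:
  k = 1: 59/103 = 0.5728
  k = 2: (59 + 28)/103 = 87/103 = 0.8447
  k = 3: (59 + 28 + 16)/103 = 103/103 = 1

Summary (fraction, with percent):

explained: PC1 0.5728 (57.28%), PC2 0.2718 (27.18%), PC3 0.1553 (15.53%);  cumulative: 0.5728, 0.8447, 1


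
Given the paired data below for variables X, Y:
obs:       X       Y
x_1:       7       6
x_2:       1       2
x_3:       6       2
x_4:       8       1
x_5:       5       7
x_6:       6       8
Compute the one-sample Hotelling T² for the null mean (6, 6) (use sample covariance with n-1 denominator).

Step 1 — sample mean vector:
  mean(X) = (7 + 1 + 6 + 8 + 5 + 6) / 6 = 33/6 = 5.5
  mean(Y) = (6 + 2 + 2 + 1 + 7 + 8) / 6 = 26/6 = 4.3333
  x̄ = (5.5, 4.3333),  deviation x̄ - mu_0 = (5.5, 4.3333) - (6, 6) = (-0.5, -1.6667).

Step 2 — sample covariance matrix, S[i,j] = (1/(n-1)) · Σ_k (x_{k,i} - mean_i) · (x_{k,j} - mean_j), divisor n-1 = 5:
  S[X,X] = ((1.5)·(1.5) + (-4.5)·(-4.5) + (0.5)·(0.5) + (2.5)·(2.5) + (-0.5)·(-0.5) + (0.5)·(0.5)) / 5 = 29.5/5 = 5.9
  S[X,Y] = ((1.5)·(1.6667) + (-4.5)·(-2.3333) + (0.5)·(-2.3333) + (2.5)·(-3.3333) + (-0.5)·(2.6667) + (0.5)·(3.6667)) / 5 = 4/5 = 0.8
  S[Y,Y] = ((1.6667)·(1.6667) + (-2.3333)·(-2.3333) + (-2.3333)·(-2.3333) + (-3.3333)·(-3.3333) + (2.6667)·(2.6667) + (3.6667)·(3.6667)) / 5 = 45.3333/5 = 9.0667
  S = [[5.9, 0.8],
 [0.8, 9.0667]].

Step 3 — invert S. det(S) = 5.9·9.0667 - (0.8)² = 52.8533.
  S^{-1} = (1/det) · [[d, -b], [-b, a]] = [[0.1715, -0.0151],
 [-0.0151, 0.1116]].

Step 4 — quadratic form (x̄ - mu_0)^T · S^{-1} · (x̄ - mu_0):
  S^{-1} · (x̄ - mu_0) = (-0.0605, -0.1785),
  (x̄ - mu_0)^T · [...] = (-0.5)·(-0.0605) + (-1.6667)·(-0.1785) = 0.3277.

Step 5 — scale by n: T² = 6 · 0.3277 = 1.9664.

T² ≈ 1.9664


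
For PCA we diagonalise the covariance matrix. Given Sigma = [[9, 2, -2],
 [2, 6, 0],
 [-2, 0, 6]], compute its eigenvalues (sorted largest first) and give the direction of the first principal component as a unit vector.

Step 1 — characteristic polynomial p(λ) = det(λI - Sigma) = λ³ - tr·λ² + c_1·λ - det, where tr = trace, c_1 = sum of the principal 2×2 minors, det = det(Sigma):
  tr = 9 + 6 + 6 = 21,
  c_1 = (9·6 - (2)²) + (9·6 - (-2)²) + (6·6 - (0)²) = 50 + 50 + 36 = 136,
  det = 9·(6·6 - (0)²) - (2)·((2)·6 - (0)·(-2)) + (-2)·((2)·(0) - 6·(-2)) = 9·(36) - (2)·(12) + (-2)·(12) = 276.
  So p(λ) = λ³ - 21λ² + 136λ - 276.
Step 2 — look for an integer root (rational root theorem: any rational root is an integer divisor of 276). Testing λ = 6:
  p(6) = 216 - 756 + 816 - 276 = 0  ✓
  Dividing out (λ - 6): p(λ) = (λ - 6)(λ² - 15λ + 46).
Step 3 — remaining eigenvalues from the quadratic λ² - 15λ + 46 = 0:
  Δ = 15² - 4·46 = 225 - 184 = 41,  λ = (15 ± √41)/2 = (15 ± 6.4031)/2 ≈ 10.7016 or 4.2984.
  Sorted: λ_1 = 10.7016,  λ_2 = 6,  λ_3 = 4.2984  (check: sum = 21 = tr ✓).

Step 4 — unit eigenvector for λ_1 ≈ 10.7016: v spans the null space of (Sigma - λ_1 I), whose rows are
  r_1 = (-1.7016, 2, -2),  r_2 = (2, -4.7016, 0),  r_3 = (-2, 0, -4.7016).
  v is orthogonal to every row, so take v ∝ r_1 × r_2 = ((2)·(0) - (-2)·(-4.7016), (-2)·(2) - (-1.7016)·(0), (-1.7016)·(-4.7016) - (2)·(2)) ≈ (-9.4031, -4, 4).
  Rescale (multiply by -1 so the first nonzero entry is positive): u = (9.4031, 4, -4).
  ||u|| = √((9.4031)² + (4)² + (-4)²) = √(120.4187) ≈ 10.9735,  v_1 = u/||u|| ≈ (0.8569, 0.3645, -0.3645) (||v_1|| = 1).

λ_1 = 10.7016,  λ_2 = 6,  λ_3 = 4.2984;  v_1 ≈ (0.8569, 0.3645, -0.3645)


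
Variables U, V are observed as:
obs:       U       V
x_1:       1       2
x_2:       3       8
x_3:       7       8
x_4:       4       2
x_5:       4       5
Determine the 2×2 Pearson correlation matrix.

Step 1 — column means:
  mean(U) = (1 + 3 + 7 + 4 + 4) / 5 = 19/5 = 3.8
  mean(V) = (2 + 8 + 8 + 2 + 5) / 5 = 25/5 = 5

Step 2 — sample variances and covariances s[i,j] = (1/(n-1)) · Σ_k (x_{k,i} - mean_i) · (x_{k,j} - mean_j), with n-1 = 4:
  s[U,U] = ((-2.8)·(-2.8) + (-0.8)·(-0.8) + (3.2)·(3.2) + (0.2)·(0.2) + (0.2)·(0.2)) / 4 = 18.8/4 = 4.7
  s[U,V] = ((-2.8)·(-3) + (-0.8)·(3) + (3.2)·(3) + (0.2)·(-3) + (0.2)·(0)) / 4 = 15/4 = 3.75
  s[V,V] = ((-3)·(-3) + (3)·(3) + (3)·(3) + (-3)·(-3) + (0)·(0)) / 4 = 36/4 = 9
  Sample standard deviations s_i = √(s[i,i]):
  s(U) = √(4.7) = 2.1679
  s(V) = √(9) = 3

Step 3 — r_{ij} = s_{ij} / (s_i · s_j):
  r[U,U] = 1 (diagonal).
  r[U,V] = 3.75 / (2.1679 · 3) = 3.75 / 6.5038 = 0.5766
  r[V,V] = 1 (diagonal).

R is symmetric with unit diagonal. Assembling:

R = [[1, 0.5766],
 [0.5766, 1]]


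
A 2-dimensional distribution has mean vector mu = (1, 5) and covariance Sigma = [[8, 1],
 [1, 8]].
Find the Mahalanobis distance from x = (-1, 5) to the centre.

Step 1 — centre the observation: (x - mu) = (-2, 0).

Step 2 — invert Sigma. det(Sigma) = 8·8 - (1)² = 63.
  Sigma^{-1} = (1/det) · [[d, -b], [-b, a]] = [[0.127, -0.0159],
 [-0.0159, 0.127]].

Step 3 — form the quadratic (x - mu)^T · Sigma^{-1} · (x - mu):
  Sigma^{-1} · (x - mu) = (-0.254, 0.0317).
  (x - mu)^T · [Sigma^{-1} · (x - mu)] = (-2)·(-0.254) + (0)·(0.0317) = 0.5079.

Step 4 — take square root: d = √(0.5079) ≈ 0.7127.

d(x, mu) = √(0.5079) ≈ 0.7127


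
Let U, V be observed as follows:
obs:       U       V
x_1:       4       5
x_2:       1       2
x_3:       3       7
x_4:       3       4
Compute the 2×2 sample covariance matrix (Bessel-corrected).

Step 1 — column means:
  mean(U) = (4 + 1 + 3 + 3) / 4 = 11/4 = 2.75
  mean(V) = (5 + 2 + 7 + 4) / 4 = 18/4 = 4.5

Step 2 — sample covariance S[i,j] = (1/(n-1)) · Σ_k (x_{k,i} - mean_i) · (x_{k,j} - mean_j), with n-1 = 3.
  S[U,U] = ((1.25)·(1.25) + (-1.75)·(-1.75) + (0.25)·(0.25) + (0.25)·(0.25)) / 3 = 4.75/3 = 1.5833
  S[U,V] = ((1.25)·(0.5) + (-1.75)·(-2.5) + (0.25)·(2.5) + (0.25)·(-0.5)) / 3 = 5.5/3 = 1.8333
  S[V,V] = ((0.5)·(0.5) + (-2.5)·(-2.5) + (2.5)·(2.5) + (-0.5)·(-0.5)) / 3 = 13/3 = 4.3333

S is symmetric (S[j,i] = S[i,j]). Assembling:

S = [[1.5833, 1.8333],
 [1.8333, 4.3333]]


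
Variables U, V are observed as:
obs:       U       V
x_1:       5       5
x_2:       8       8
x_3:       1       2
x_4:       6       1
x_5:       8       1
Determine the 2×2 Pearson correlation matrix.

Step 1 — column means:
  mean(U) = (5 + 8 + 1 + 6 + 8) / 5 = 28/5 = 5.6
  mean(V) = (5 + 8 + 2 + 1 + 1) / 5 = 17/5 = 3.4

Step 2 — sample variances and covariances s[i,j] = (1/(n-1)) · Σ_k (x_{k,i} - mean_i) · (x_{k,j} - mean_j), with n-1 = 4:
  s[U,U] = ((-0.6)·(-0.6) + (2.4)·(2.4) + (-4.6)·(-4.6) + (0.4)·(0.4) + (2.4)·(2.4)) / 4 = 33.2/4 = 8.3
  s[U,V] = ((-0.6)·(1.6) + (2.4)·(4.6) + (-4.6)·(-1.4) + (0.4)·(-2.4) + (2.4)·(-2.4)) / 4 = 9.8/4 = 2.45
  s[V,V] = ((1.6)·(1.6) + (4.6)·(4.6) + (-1.4)·(-1.4) + (-2.4)·(-2.4) + (-2.4)·(-2.4)) / 4 = 37.2/4 = 9.3
  Sample standard deviations s_i = √(s[i,i]):
  s(U) = √(8.3) = 2.881
  s(V) = √(9.3) = 3.0496

Step 3 — r_{ij} = s_{ij} / (s_i · s_j):
  r[U,U] = 1 (diagonal).
  r[U,V] = 2.45 / (2.881 · 3.0496) = 2.45 / 8.7858 = 0.2789
  r[V,V] = 1 (diagonal).

R is symmetric with unit diagonal. Assembling:

R = [[1, 0.2789],
 [0.2789, 1]]
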